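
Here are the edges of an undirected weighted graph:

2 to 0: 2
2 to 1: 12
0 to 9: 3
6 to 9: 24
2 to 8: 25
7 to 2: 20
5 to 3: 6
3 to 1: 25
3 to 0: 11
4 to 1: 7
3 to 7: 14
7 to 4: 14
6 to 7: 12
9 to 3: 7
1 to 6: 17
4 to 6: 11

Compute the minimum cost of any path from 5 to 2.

Candidate routes:
5–3–7–2: 6+14+20 = 40
5–3–9–0–2: 6+7+3+2 = 18
5–3–1–2: 6+25+12 = 43
5–3–0–2: 6+11+2 = 19
Cheapest is 5–3–9–0–2 at 18.

18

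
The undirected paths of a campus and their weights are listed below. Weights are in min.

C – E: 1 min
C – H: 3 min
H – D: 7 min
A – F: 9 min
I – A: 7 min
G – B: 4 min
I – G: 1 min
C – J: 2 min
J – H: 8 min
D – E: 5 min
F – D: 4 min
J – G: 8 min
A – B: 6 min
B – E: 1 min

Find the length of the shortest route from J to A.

10 min

Compare a few routes:
J - C - E - B - G - I - A: 2+1+1+4+1+7 = 16
J - G - I - A: 8+1+7 = 16
J - C - E - B - A: 2+1+1+6 = 10
The minimum is 10 min via J - C - E - B - A.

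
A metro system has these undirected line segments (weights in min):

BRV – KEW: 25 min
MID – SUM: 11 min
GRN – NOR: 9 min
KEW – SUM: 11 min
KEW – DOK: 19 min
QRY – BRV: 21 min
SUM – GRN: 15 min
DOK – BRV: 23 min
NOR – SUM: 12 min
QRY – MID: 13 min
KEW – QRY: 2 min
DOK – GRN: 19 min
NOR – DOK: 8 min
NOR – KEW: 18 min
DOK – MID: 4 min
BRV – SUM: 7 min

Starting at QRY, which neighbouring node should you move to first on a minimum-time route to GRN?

Enumerating some paths:
QRY → KEW → SUM → NOR → GRN: 2+11+12+9 = 34
QRY → KEW → NOR → GRN: 2+18+9 = 29
QRY → KEW → SUM → GRN: 2+11+15 = 28
Cheapest is QRY → KEW → SUM → GRN at 28 min.
So from QRY the first move is to KEW.

KEW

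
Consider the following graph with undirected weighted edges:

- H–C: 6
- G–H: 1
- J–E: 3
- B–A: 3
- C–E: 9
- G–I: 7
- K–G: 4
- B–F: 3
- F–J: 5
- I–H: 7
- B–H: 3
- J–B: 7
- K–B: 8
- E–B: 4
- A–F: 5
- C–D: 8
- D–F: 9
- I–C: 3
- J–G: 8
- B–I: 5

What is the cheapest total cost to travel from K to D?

19

Candidate routes:
K → G → H → B → F → D: 4+1+3+3+9 = 20
K → G → I → C → D: 4+7+3+8 = 22
K → G → H → C → D: 4+1+6+8 = 19
K → B → F → D: 8+3+9 = 20
The minimum is 19 via K → G → H → C → D.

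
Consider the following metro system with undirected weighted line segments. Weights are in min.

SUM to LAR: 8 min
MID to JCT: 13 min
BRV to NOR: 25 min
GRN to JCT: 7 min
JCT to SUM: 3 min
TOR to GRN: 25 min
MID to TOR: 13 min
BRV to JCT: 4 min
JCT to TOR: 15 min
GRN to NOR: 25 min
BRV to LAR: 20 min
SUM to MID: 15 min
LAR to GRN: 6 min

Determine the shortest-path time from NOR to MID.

Settle nodes by increasing distance from NOR:
NOR: 0
GRN: 25  (via NOR)
BRV: 25  (via NOR)
JCT: 29  (via BRV)
LAR: 31  (via GRN)
SUM: 32  (via JCT)
MID: 42  (via JCT)
Shortest route: NOR → BRV → JCT → MID = 42 min.

42 min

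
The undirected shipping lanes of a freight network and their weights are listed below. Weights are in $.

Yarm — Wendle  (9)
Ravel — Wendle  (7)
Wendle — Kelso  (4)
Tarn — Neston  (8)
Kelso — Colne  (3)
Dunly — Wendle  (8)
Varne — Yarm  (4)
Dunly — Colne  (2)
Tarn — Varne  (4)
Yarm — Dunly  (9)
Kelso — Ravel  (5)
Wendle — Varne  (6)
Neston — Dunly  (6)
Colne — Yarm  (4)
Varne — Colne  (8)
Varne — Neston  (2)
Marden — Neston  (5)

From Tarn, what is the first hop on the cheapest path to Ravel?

Varne

Enumerating some paths:
Tarn → Varne → Wendle → Ravel: 4+6+7 = 17
Tarn → Varne → Wendle → Kelso → Ravel: 4+6+4+5 = 19
Cheapest is Tarn → Varne → Wendle → Ravel at $17.
So from Tarn the first move is to Varne.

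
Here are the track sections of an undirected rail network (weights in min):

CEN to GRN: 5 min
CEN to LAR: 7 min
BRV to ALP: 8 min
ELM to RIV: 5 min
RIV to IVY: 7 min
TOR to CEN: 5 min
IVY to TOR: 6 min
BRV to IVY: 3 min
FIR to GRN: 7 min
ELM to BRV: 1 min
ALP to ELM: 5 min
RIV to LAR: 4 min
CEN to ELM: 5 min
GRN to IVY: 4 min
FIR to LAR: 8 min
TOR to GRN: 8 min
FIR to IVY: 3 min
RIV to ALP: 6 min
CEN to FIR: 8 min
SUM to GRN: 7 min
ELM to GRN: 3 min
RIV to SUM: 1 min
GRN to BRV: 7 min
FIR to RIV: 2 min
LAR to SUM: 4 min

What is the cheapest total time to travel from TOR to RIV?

11 min

Running Dijkstra from TOR:
TOR: 0
CEN: 5  (via TOR)
IVY: 6  (via TOR)
GRN: 8  (via TOR)
FIR: 9  (via IVY)
BRV: 9  (via IVY)
ELM: 10  (via CEN)
RIV: 11  (via FIR)
Shortest route: TOR–IVY–FIR–RIV = 11 min.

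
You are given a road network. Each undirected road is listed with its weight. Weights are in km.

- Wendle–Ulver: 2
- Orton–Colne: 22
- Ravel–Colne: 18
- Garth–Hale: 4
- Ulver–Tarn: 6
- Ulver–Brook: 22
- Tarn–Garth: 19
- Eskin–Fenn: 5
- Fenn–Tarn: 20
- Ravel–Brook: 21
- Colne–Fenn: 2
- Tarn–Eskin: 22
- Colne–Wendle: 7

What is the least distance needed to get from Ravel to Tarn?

33 km

Settle nodes by increasing distance from Ravel:
Ravel: 0
Colne: 18  (via Ravel)
Fenn: 20  (via Colne)
Brook: 21  (via Ravel)
Eskin: 25  (via Fenn)
Wendle: 25  (via Colne)
Ulver: 27  (via Wendle)
Tarn: 33  (via Ulver)
Shortest route: Ravel–Colne–Wendle–Ulver–Tarn = 33 km.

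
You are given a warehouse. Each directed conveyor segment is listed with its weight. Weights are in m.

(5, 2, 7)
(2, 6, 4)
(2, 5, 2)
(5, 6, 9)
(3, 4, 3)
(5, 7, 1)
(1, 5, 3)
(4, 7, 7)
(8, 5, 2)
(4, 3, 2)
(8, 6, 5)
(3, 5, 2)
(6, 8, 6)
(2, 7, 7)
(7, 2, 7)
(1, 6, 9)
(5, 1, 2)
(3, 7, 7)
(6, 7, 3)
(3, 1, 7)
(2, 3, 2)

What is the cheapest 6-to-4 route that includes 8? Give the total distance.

Best 6 to 8: 6 → 8 costing 6
Shortest 8→4: 8 → 5 → 2 → 3 → 4 = 14
Total via 8: 6 + 14 = 20 m.

20 m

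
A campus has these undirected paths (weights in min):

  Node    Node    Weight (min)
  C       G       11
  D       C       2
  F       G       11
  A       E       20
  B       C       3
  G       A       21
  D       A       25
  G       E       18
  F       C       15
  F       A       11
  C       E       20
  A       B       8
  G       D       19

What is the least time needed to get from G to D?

13 min

Candidate routes:
G - F - C - D: 11+15+2 = 28
G - D: 19 = 19
G - C - D: 11+2 = 13
Cheapest is G - C - D at 13 min.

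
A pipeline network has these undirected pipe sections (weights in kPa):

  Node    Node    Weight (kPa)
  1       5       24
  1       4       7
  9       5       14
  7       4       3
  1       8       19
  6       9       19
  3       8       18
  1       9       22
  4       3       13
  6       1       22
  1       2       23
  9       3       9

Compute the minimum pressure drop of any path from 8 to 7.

Settle nodes by increasing distance from 8:
8: 0
3: 18  (via 8)
1: 19  (via 8)
4: 26  (via 1)
9: 27  (via 3)
7: 29  (via 4)
Shortest route: 8–1–4–7 = 29 kPa.

29 kPa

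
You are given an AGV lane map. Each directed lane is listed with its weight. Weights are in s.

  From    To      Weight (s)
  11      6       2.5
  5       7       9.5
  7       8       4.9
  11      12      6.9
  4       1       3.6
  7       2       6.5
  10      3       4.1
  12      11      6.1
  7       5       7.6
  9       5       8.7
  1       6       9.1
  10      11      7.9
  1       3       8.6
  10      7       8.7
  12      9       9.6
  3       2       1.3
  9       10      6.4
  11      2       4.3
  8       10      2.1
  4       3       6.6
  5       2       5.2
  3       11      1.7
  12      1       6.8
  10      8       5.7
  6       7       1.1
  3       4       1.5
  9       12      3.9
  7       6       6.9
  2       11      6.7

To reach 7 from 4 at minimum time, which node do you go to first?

Candidate routes:
4 - 1 - 3 - 11 - 6 - 7: 3.6+8.6+1.7+2.5+1.1 = 17.5
4 - 3 - 11 - 6 - 7: 6.6+1.7+2.5+1.1 = 11.9
4 - 1 - 6 - 7: 3.6+9.1+1.1 = 13.8
Cheapest is 4 - 3 - 11 - 6 - 7 at 11.9 s.
So from 4 the first move is to 3.

3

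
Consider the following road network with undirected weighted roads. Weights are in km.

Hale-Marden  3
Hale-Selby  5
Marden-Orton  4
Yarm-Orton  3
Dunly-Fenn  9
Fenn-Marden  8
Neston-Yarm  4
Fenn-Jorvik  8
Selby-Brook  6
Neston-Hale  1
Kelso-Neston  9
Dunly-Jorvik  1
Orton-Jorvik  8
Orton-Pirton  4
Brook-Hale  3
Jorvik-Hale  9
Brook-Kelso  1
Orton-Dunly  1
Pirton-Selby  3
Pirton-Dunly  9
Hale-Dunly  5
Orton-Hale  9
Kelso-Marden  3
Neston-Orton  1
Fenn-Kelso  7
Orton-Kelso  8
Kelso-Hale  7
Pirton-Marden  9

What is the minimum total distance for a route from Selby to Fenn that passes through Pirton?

Best Selby to Pirton: Selby → Pirton costing 3
Best Pirton to Fenn: Pirton → Orton → Dunly → Fenn costing 14
Total via Pirton: 3 + 14 = 17 km.

17 km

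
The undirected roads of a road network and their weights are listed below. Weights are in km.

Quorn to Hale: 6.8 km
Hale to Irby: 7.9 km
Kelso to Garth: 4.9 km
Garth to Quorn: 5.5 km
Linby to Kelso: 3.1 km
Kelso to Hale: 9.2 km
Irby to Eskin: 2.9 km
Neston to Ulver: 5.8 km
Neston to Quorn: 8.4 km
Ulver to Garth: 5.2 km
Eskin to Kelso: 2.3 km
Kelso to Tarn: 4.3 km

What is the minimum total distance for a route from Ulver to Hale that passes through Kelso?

19.3 km

Best Ulver to Kelso: Ulver → Garth → Kelso costing 10.1
Best Kelso to Hale: Kelso → Hale costing 9.2
Total via Kelso: 10.1 + 9.2 = 19.3 km.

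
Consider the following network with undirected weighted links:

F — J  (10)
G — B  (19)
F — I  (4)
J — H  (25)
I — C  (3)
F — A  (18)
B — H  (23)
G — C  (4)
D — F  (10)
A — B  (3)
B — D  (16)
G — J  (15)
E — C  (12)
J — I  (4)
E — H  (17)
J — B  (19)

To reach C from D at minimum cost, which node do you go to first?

Enumerating some paths:
D - F - J - I - C: 10+10+4+3 = 27
D - F - I - J - G - C: 10+4+4+15+4 = 37
D - F - I - C: 10+4+3 = 17
D - F - J - G - C: 10+10+15+4 = 39
Cheapest is D - F - I - C at 17.
So from D the first move is to F.

F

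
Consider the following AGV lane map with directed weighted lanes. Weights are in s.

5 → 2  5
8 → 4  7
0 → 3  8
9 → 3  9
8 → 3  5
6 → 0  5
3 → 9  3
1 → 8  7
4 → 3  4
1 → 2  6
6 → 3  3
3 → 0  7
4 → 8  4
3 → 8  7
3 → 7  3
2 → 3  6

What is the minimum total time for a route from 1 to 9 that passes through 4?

21 s

Best 1 to 4: 1–8–4 costing 14
Shortest 4→9: 4–3–9 = 7
Total via 4: 14 + 7 = 21 s.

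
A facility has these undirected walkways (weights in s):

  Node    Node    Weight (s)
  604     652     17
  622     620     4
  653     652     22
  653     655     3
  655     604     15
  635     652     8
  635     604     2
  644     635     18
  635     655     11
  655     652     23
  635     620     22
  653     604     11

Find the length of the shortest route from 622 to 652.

34 s

Settle nodes by increasing distance from 622:
622: 0
620: 4  (via 622)
635: 26  (via 620)
604: 28  (via 635)
652: 34  (via 635)
Shortest route: 622–620–635–652 = 34 s.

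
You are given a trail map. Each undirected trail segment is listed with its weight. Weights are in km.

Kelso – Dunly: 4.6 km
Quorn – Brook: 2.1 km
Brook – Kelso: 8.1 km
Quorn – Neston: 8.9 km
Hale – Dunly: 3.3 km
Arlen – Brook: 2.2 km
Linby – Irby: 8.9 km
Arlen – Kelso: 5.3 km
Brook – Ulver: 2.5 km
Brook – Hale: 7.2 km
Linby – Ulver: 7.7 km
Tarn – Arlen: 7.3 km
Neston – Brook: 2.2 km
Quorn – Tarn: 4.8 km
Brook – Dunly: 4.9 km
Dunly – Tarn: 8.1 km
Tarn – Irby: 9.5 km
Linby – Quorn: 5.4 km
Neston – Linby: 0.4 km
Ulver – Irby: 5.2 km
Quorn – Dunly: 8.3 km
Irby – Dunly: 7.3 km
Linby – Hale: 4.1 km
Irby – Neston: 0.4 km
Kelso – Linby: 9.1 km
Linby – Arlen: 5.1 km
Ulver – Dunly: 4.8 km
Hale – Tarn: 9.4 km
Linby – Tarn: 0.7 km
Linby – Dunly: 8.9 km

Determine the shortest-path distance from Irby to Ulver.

5.1 km

Settle nodes by increasing distance from Irby:
Irby: 0
Neston: 0.4  (via Irby)
Linby: 0.8  (via Neston)
Tarn: 1.5  (via Linby)
Brook: 2.6  (via Neston)
Quorn: 4.7  (via Brook)
Arlen: 4.8  (via Brook)
Hale: 4.9  (via Linby)
Ulver: 5.1  (via Brook)
Shortest route: Irby–Neston–Brook–Ulver = 5.1 km.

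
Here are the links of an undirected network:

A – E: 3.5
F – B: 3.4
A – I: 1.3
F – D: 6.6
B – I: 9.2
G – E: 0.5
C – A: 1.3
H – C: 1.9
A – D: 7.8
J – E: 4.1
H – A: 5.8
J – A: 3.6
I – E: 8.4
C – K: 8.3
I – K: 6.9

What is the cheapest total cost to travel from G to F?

Compare a few routes:
G–E–A–D–F: 0.5+3.5+7.8+6.6 = 18.4
G–E–A–I–B–F: 0.5+3.5+1.3+9.2+3.4 = 17.9
Cheapest is G–E–A–I–B–F at 17.9.

17.9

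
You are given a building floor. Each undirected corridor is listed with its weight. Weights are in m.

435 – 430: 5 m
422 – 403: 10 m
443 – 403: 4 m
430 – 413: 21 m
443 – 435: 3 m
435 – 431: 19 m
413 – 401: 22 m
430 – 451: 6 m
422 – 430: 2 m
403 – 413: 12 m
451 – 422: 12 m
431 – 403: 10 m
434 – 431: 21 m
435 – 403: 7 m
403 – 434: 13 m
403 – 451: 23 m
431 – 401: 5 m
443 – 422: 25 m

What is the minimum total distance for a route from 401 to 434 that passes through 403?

Best 401 to 403: 401 → 431 → 403 costing 15
Best 403 to 434: 403 → 434 costing 13
Total via 403: 15 + 13 = 28 m.

28 m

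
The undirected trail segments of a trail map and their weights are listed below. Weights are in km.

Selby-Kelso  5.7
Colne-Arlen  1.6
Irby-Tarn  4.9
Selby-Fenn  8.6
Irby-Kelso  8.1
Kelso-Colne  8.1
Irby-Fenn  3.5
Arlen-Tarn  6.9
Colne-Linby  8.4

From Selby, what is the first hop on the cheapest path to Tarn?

Fenn

Compare a few routes:
Selby–Kelso–Colne–Arlen–Tarn: 5.7+8.1+1.6+6.9 = 22.3
Selby–Kelso–Irby–Tarn: 5.7+8.1+4.9 = 18.7
Selby–Fenn–Irby–Kelso–Colne–Arlen–Tarn: 8.6+3.5+8.1+8.1+1.6+6.9 = 36.8
Selby–Fenn–Irby–Tarn: 8.6+3.5+4.9 = 17
The minimum is 17 km via Selby–Fenn–Irby–Tarn.
So from Selby the first move is to Fenn.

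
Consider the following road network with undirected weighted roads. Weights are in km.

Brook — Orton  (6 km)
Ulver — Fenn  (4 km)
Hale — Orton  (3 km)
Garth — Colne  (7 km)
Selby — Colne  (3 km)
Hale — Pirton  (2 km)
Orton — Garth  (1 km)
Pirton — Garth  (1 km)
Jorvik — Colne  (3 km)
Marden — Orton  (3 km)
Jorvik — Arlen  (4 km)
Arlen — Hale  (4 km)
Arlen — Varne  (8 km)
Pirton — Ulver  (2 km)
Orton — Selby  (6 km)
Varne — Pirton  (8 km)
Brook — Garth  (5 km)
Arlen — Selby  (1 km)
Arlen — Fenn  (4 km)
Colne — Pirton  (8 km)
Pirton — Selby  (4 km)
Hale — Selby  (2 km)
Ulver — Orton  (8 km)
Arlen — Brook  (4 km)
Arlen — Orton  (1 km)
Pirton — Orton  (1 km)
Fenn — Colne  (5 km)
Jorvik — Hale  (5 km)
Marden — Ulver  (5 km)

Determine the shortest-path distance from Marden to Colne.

8 km

Settle nodes by increasing distance from Marden:
Marden: 0
Orton: 3  (via Marden)
Pirton: 4  (via Orton)
Arlen: 4  (via Orton)
Garth: 4  (via Orton)
Ulver: 5  (via Marden)
Selby: 5  (via Arlen)
Hale: 6  (via Orton)
Jorvik: 8  (via Arlen)
Fenn: 8  (via Arlen)
Colne: 8  (via Selby)
Shortest route: Marden → Orton → Arlen → Selby → Colne = 8 km.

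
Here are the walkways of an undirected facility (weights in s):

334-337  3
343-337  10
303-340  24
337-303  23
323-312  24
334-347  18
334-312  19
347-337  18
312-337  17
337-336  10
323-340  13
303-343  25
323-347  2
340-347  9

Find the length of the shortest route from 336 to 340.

Settle nodes by increasing distance from 336:
336: 0
337: 10  (via 336)
334: 13  (via 337)
343: 20  (via 337)
312: 27  (via 337)
347: 28  (via 337)
323: 30  (via 347)
303: 33  (via 337)
340: 37  (via 347)
Shortest route: 336–337–347–340 = 37 s.

37 s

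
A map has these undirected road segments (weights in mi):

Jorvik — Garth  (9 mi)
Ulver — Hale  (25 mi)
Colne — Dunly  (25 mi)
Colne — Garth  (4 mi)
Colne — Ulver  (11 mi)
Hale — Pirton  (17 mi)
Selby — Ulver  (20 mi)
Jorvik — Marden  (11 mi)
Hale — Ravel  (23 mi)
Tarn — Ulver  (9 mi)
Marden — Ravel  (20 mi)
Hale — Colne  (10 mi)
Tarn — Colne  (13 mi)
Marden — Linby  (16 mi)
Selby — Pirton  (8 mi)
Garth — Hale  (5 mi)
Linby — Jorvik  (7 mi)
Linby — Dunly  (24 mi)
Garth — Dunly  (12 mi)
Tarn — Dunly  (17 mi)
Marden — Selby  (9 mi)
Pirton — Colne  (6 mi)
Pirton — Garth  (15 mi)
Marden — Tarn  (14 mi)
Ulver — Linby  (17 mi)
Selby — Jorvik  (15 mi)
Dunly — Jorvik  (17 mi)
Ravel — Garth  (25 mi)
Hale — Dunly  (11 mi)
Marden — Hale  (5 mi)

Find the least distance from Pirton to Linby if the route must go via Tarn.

45 mi

Best Pirton to Tarn: Pirton–Colne–Tarn costing 19
Best Tarn to Linby: Tarn–Ulver–Linby costing 26
Total via Tarn: 19 + 26 = 45 mi.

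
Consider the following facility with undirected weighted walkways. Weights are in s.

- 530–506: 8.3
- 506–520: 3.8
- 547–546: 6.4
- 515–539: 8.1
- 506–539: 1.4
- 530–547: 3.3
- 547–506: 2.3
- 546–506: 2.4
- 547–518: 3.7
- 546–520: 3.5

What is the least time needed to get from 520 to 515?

Enumerating some paths:
520 - 546 - 547 - 506 - 539 - 515: 3.5+6.4+2.3+1.4+8.1 = 21.7
520 - 546 - 547 - 530 - 506 - 539 - 515: 3.5+6.4+3.3+8.3+1.4+8.1 = 31
520 - 506 - 539 - 515: 3.8+1.4+8.1 = 13.3
520 - 546 - 506 - 539 - 515: 3.5+2.4+1.4+8.1 = 15.4
The minimum is 13.3 s via 520 - 506 - 539 - 515.

13.3 s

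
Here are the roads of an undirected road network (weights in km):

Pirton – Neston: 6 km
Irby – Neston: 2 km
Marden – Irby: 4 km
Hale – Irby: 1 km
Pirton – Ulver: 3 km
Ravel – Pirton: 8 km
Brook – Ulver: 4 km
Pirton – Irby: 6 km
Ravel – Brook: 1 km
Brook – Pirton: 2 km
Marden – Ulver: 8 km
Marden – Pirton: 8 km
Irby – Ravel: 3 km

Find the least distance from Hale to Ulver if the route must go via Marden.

Best Hale to Marden: Hale → Irby → Marden costing 5
Best Marden to Ulver: Marden → Ulver costing 8
Total via Marden: 5 + 8 = 13 km.

13 km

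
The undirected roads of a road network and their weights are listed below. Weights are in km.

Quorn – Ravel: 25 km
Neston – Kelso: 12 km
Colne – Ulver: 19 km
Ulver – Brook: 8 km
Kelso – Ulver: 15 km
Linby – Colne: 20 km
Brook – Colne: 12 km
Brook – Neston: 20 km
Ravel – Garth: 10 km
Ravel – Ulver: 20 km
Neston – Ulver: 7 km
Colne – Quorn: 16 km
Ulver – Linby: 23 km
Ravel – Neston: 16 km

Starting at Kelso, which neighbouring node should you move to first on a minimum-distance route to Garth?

Candidate routes:
Kelso–Neston–Ulver–Ravel–Garth: 12+7+20+10 = 49
Kelso–Ulver–Neston–Ravel–Garth: 15+7+16+10 = 48
Kelso–Ulver–Ravel–Garth: 15+20+10 = 45
Kelso–Neston–Ravel–Garth: 12+16+10 = 38
The minimum is 38 km via Kelso–Neston–Ravel–Garth.
So from Kelso the first move is to Neston.

Neston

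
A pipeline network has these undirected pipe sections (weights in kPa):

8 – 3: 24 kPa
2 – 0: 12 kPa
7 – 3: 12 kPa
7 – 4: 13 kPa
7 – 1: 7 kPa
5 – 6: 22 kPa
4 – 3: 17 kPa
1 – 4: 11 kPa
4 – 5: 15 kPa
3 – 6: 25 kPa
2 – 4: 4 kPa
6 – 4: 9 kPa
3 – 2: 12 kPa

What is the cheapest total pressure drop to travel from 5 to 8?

55 kPa

Candidate routes:
5–4–3–8: 15+17+24 = 56
5–4–2–3–8: 15+4+12+24 = 55
Cheapest is 5–4–2–3–8 at 55 kPa.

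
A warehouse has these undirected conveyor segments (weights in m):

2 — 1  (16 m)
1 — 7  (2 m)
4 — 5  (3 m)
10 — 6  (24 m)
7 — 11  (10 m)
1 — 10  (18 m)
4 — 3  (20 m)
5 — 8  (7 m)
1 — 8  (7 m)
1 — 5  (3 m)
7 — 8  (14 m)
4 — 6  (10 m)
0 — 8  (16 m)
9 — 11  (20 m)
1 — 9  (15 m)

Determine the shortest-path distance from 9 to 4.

Running Dijkstra from 9:
9: 0
1: 15  (via 9)
7: 17  (via 1)
5: 18  (via 1)
11: 20  (via 9)
4: 21  (via 5)
Shortest route: 9 → 1 → 5 → 4 = 21 m.

21 m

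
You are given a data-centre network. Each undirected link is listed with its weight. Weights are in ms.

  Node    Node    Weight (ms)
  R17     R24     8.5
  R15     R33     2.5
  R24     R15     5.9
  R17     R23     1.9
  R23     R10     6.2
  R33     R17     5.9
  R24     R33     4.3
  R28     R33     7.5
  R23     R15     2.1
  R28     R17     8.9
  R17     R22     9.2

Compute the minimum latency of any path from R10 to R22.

17.3 ms

Settle nodes by increasing distance from R10:
R10: 0
R23: 6.2  (via R10)
R17: 8.1  (via R23)
R15: 8.3  (via R23)
R33: 10.8  (via R15)
R24: 14.2  (via R15)
R28: 17  (via R17)
R22: 17.3  (via R17)
Shortest route: R10 → R23 → R17 → R22 = 17.3 ms.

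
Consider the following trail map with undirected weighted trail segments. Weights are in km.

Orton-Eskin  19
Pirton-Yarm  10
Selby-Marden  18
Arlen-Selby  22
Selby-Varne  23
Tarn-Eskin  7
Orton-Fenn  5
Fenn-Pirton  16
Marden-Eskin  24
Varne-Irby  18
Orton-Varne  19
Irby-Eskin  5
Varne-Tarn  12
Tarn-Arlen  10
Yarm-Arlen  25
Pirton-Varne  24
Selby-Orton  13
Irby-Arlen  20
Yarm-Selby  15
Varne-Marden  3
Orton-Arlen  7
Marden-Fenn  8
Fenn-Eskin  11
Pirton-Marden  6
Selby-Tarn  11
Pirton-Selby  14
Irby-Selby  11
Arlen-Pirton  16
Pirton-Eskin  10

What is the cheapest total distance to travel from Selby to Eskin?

16 km

Running Dijkstra from Selby:
Selby: 0
Tarn: 11  (via Selby)
Irby: 11  (via Selby)
Orton: 13  (via Selby)
Pirton: 14  (via Selby)
Yarm: 15  (via Selby)
Eskin: 16  (via Irby)
Shortest route: Selby–Irby–Eskin = 16 km.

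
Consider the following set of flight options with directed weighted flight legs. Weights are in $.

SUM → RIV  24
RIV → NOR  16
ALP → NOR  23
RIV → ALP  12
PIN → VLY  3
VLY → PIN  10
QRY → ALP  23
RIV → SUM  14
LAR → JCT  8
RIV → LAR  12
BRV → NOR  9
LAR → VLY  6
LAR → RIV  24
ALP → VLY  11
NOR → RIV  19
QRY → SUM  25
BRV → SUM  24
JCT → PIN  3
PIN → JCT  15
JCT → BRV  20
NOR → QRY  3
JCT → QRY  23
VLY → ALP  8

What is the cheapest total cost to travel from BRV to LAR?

$40

Settle nodes by increasing distance from BRV:
BRV: 0
NOR: 9  (via BRV)
QRY: 12  (via NOR)
SUM: 24  (via BRV)
RIV: 28  (via NOR)
ALP: 35  (via QRY)
LAR: 40  (via RIV)
Shortest route: BRV → NOR → RIV → LAR = $40.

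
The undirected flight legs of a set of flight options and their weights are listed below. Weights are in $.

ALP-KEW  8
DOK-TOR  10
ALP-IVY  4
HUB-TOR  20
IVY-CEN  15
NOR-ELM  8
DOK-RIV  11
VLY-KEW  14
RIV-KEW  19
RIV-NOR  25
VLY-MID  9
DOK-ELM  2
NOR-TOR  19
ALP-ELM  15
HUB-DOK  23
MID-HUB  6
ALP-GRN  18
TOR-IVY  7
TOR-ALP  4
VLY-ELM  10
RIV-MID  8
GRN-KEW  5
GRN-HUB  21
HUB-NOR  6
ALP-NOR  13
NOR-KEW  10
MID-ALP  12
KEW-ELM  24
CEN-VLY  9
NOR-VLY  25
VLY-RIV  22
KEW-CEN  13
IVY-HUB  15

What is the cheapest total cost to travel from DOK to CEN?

$21

Candidate routes:
DOK → ELM → VLY → CEN: 2+10+9 = 21
DOK → TOR → IVY → CEN: 10+7+15 = 32
Cheapest is DOK → ELM → VLY → CEN at $21.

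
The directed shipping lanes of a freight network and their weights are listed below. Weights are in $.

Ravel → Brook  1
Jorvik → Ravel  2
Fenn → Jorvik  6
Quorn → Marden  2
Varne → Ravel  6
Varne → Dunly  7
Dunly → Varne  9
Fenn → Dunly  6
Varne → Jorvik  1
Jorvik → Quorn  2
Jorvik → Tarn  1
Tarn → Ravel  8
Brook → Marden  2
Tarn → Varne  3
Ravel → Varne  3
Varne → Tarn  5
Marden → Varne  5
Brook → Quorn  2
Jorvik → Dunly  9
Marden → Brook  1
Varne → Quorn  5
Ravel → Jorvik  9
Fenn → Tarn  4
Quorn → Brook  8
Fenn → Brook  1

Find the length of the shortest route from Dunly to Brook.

Enumerating some paths:
Dunly → Varne → Jorvik → Ravel → Brook: 9+1+2+1 = 13
Dunly → Varne → Ravel → Brook: 9+6+1 = 16
Dunly → Varne → Jorvik → Quorn → Marden → Brook: 9+1+2+2+1 = 15
Dunly → Varne → Quorn → Marden → Brook: 9+5+2+1 = 17
Cheapest is Dunly → Varne → Jorvik → Ravel → Brook at $13.

$13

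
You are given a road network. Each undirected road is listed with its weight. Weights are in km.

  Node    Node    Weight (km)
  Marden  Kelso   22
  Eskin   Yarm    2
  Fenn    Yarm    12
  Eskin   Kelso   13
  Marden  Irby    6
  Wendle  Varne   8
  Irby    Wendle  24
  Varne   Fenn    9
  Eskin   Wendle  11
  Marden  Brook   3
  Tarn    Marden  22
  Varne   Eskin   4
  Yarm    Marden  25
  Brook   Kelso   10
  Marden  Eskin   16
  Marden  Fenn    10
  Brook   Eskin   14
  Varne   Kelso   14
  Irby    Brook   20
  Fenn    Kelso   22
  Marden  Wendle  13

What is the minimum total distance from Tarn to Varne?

Settle nodes by increasing distance from Tarn:
Tarn: 0
Marden: 22  (via Tarn)
Brook: 25  (via Marden)
Irby: 28  (via Marden)
Fenn: 32  (via Marden)
Wendle: 35  (via Marden)
Kelso: 35  (via Brook)
Eskin: 38  (via Marden)
Yarm: 40  (via Eskin)
Varne: 41  (via Fenn)
Shortest route: Tarn → Marden → Fenn → Varne = 41 km.

41 km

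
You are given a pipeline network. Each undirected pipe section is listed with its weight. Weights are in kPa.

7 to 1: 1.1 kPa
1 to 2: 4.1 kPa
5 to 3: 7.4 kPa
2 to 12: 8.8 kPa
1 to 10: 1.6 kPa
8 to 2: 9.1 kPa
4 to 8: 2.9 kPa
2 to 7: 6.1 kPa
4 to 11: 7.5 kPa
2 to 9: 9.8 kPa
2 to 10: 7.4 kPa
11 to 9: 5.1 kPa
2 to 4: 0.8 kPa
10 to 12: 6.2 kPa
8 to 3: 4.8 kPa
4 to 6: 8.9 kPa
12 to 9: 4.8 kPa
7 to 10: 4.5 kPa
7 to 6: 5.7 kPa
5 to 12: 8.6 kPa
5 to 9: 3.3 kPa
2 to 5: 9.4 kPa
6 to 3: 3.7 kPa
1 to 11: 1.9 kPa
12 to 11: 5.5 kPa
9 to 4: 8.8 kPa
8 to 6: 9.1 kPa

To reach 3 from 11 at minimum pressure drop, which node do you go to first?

1

Compare a few routes:
11–1–7–6–3: 1.9+1.1+5.7+3.7 = 12.4
11–1–2–4–8–3: 1.9+4.1+0.8+2.9+4.8 = 14.5
The minimum is 12.4 kPa via 11–1–7–6–3.
So from 11 the first move is to 1.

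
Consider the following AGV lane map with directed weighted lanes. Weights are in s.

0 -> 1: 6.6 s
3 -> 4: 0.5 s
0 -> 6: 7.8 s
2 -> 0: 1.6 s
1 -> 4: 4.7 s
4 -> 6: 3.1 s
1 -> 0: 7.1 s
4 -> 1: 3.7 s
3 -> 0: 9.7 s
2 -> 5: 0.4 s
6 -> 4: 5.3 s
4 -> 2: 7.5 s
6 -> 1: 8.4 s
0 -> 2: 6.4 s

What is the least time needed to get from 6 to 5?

13.2 s

Compare a few routes:
6–4–2–5: 5.3+7.5+0.4 = 13.2
6–1–4–2–5: 8.4+4.7+7.5+0.4 = 21
The minimum is 13.2 s via 6–4–2–5.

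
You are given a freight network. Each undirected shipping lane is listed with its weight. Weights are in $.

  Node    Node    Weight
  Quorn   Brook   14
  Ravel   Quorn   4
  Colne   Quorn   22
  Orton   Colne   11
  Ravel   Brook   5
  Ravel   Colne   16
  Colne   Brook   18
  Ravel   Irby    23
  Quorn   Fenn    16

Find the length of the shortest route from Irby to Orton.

$50

Running Dijkstra from Irby:
Irby: 0
Ravel: 23  (via Irby)
Quorn: 27  (via Ravel)
Brook: 28  (via Ravel)
Colne: 39  (via Ravel)
Fenn: 43  (via Quorn)
Orton: 50  (via Colne)
Shortest route: Irby–Ravel–Colne–Orton = $50.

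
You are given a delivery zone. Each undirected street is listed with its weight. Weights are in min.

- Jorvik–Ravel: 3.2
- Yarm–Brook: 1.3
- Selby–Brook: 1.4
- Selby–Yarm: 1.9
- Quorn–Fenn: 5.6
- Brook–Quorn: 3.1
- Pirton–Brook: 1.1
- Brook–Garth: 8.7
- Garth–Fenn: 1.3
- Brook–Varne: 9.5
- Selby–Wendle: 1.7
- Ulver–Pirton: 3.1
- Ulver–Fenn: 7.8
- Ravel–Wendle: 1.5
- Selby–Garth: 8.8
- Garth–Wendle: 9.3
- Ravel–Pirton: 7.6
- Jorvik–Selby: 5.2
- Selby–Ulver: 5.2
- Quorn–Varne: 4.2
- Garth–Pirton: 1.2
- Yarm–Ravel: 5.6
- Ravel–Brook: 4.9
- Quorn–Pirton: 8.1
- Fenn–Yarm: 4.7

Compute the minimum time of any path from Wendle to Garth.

5.4 min

Enumerating some paths:
Wendle–Selby–Yarm–Brook–Pirton–Garth: 1.7+1.9+1.3+1.1+1.2 = 7.2
Wendle–Garth: 9.3 = 9.3
Wendle–Ravel–Brook–Pirton–Garth: 1.5+4.9+1.1+1.2 = 8.7
Wendle–Selby–Brook–Pirton–Garth: 1.7+1.4+1.1+1.2 = 5.4
Cheapest is Wendle–Selby–Brook–Pirton–Garth at 5.4 min.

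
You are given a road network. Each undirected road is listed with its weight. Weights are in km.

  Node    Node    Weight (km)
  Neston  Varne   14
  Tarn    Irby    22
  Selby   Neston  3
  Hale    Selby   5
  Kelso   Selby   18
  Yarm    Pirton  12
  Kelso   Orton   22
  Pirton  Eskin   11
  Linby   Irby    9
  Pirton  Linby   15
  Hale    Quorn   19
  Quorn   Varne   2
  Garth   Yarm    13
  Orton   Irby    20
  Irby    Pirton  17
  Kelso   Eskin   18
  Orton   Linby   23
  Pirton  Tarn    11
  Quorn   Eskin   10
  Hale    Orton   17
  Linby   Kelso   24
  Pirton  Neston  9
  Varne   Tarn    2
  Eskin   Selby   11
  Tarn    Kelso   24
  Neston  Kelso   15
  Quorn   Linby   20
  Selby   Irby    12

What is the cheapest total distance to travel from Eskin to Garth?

36 km

Shortest distances from Eskin:
Eskin: 0
Quorn: 10  (via Eskin)
Selby: 11  (via Eskin)
Pirton: 11  (via Eskin)
Varne: 12  (via Quorn)
Neston: 14  (via Selby)
Tarn: 14  (via Varne)
Hale: 16  (via Selby)
Kelso: 18  (via Eskin)
Yarm: 23  (via Pirton)
Irby: 23  (via Selby)
Linby: 26  (via Pirton)
Orton: 33  (via Hale)
Garth: 36  (via Yarm)
Shortest route: Eskin–Pirton–Yarm–Garth = 36 km.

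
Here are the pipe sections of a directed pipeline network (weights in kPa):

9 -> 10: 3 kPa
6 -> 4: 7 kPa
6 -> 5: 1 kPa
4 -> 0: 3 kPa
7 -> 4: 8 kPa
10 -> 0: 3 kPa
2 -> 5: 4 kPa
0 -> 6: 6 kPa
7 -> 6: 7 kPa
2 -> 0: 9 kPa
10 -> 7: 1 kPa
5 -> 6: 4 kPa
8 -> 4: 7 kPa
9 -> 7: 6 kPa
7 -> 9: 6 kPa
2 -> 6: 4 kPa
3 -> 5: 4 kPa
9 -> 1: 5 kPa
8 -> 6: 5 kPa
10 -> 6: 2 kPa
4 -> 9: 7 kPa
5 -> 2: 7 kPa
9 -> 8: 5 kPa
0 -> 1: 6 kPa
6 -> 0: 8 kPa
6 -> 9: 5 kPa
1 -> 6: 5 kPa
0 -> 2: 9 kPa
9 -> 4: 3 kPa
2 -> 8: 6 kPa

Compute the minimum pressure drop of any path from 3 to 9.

Enumerating some paths:
3–5–2–6–9: 4+7+4+5 = 20
3–5–6–9: 4+4+5 = 13
3–5–2–8–6–9: 4+7+6+5+5 = 27
3–5–6–4–9: 4+4+7+7 = 22
The minimum is 13 kPa via 3–5–6–9.

13 kPa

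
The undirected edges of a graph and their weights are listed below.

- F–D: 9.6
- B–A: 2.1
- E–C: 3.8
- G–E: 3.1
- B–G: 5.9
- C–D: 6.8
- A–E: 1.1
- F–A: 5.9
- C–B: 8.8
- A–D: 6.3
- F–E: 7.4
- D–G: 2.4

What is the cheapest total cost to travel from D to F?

Compare a few routes:
D → G → E → F: 2.4+3.1+7.4 = 12.9
D → F: 9.6 = 9.6
D → G → E → A → F: 2.4+3.1+1.1+5.9 = 12.5
D → A → F: 6.3+5.9 = 12.2
The minimum is 9.6 via D → F.

9.6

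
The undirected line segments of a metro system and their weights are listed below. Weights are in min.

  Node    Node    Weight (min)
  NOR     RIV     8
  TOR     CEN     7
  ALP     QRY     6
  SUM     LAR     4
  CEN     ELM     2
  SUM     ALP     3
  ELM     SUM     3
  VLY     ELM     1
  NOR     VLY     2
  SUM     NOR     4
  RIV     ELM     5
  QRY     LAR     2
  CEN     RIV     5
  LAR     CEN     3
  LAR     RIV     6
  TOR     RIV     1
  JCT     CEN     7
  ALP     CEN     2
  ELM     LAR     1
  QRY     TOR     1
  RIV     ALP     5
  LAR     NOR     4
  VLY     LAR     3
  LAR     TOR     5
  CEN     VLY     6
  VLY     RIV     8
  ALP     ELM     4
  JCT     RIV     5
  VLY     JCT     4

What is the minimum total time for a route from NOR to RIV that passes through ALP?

Best NOR to ALP: NOR–VLY–ELM–ALP costing 7
Shortest ALP→RIV: ALP–RIV = 5
Total via ALP: 7 + 5 = 12 min.

12 min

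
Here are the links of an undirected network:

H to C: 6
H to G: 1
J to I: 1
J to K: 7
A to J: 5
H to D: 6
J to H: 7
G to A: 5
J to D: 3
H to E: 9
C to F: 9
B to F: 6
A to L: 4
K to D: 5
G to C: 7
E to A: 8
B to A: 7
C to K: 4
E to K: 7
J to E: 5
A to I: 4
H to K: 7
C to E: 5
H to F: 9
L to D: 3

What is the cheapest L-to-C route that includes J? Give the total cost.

16

Shortest L→J: L → D → J = 6
Shortest J→C: J → E → C = 10
Total via J: 6 + 10 = 16.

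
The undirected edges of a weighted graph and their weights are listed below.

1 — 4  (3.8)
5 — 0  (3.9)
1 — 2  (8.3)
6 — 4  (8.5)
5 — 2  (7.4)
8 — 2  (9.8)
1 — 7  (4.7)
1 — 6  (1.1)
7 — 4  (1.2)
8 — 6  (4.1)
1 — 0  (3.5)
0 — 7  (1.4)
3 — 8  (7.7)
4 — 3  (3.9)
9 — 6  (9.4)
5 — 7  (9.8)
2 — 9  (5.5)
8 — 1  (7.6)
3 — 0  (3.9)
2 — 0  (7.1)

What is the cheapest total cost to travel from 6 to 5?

Compare a few routes:
6 - 1 - 0 - 5: 1.1+3.5+3.9 = 8.5
6 - 1 - 7 - 0 - 5: 1.1+4.7+1.4+3.9 = 11.1
Cheapest is 6 - 1 - 0 - 5 at 8.5.

8.5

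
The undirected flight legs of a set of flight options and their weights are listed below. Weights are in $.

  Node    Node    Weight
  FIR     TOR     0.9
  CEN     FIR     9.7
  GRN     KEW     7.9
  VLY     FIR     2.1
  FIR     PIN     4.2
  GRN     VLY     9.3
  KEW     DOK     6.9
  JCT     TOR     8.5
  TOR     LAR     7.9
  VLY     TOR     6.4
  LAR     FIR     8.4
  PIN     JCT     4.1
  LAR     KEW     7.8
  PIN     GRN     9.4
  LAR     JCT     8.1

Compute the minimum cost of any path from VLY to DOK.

Enumerating some paths:
VLY → FIR → TOR → LAR → KEW → DOK: 2.1+0.9+7.9+7.8+6.9 = 25.6
VLY → GRN → KEW → DOK: 9.3+7.9+6.9 = 24.1
VLY → FIR → LAR → KEW → DOK: 2.1+8.4+7.8+6.9 = 25.2
The minimum is $24.1 via VLY → GRN → KEW → DOK.

$24.1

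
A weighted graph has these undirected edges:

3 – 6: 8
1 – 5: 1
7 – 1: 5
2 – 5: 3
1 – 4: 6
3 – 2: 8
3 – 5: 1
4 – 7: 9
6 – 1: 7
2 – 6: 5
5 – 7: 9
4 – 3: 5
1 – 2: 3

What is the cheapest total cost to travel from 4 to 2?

Settle nodes by increasing distance from 4:
4: 0
3: 5  (via 4)
1: 6  (via 4)
5: 6  (via 3)
2: 9  (via 1)
Shortest route: 4 → 1 → 2 = 9.

9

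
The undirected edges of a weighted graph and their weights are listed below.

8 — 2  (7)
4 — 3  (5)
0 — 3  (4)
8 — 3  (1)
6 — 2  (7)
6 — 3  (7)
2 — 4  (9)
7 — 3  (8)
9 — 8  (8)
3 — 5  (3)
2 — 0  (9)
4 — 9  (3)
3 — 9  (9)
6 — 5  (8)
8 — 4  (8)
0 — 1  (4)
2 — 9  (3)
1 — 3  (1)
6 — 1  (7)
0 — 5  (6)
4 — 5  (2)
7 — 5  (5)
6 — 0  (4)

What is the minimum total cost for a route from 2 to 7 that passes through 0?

20

Best 2 to 0: 2–0 costing 9
Best 0 to 7: 0–5–7 costing 11
Total via 0: 9 + 11 = 20.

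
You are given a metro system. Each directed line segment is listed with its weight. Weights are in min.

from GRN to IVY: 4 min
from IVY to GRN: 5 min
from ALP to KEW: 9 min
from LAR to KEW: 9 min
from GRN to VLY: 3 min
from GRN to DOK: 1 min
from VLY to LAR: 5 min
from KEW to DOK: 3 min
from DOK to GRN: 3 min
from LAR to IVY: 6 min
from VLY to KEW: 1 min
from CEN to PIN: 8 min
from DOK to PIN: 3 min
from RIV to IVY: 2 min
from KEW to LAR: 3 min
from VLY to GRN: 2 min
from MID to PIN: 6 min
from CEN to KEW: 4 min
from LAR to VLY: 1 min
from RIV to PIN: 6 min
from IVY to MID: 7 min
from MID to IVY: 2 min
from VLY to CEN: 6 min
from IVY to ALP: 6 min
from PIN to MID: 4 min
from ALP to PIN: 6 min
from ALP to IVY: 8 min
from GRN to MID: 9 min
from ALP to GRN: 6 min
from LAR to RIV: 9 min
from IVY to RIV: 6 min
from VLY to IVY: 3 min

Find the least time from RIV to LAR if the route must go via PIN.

24 min

Shortest RIV→PIN: RIV–PIN = 6
Shortest PIN→LAR: PIN–MID–IVY–GRN–VLY–KEW–LAR = 18
Total via PIN: 6 + 18 = 24 min.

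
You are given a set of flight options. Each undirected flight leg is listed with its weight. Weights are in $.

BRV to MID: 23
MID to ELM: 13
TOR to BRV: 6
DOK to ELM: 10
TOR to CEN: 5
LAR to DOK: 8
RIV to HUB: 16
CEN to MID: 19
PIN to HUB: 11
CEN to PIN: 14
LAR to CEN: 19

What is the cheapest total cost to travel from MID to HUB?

$44

Enumerating some paths:
MID - BRV - TOR - CEN - PIN - HUB: 23+6+5+14+11 = 59
MID - CEN - PIN - HUB: 19+14+11 = 44
MID - ELM - DOK - LAR - CEN - PIN - HUB: 13+10+8+19+14+11 = 75
Cheapest is MID - CEN - PIN - HUB at $44.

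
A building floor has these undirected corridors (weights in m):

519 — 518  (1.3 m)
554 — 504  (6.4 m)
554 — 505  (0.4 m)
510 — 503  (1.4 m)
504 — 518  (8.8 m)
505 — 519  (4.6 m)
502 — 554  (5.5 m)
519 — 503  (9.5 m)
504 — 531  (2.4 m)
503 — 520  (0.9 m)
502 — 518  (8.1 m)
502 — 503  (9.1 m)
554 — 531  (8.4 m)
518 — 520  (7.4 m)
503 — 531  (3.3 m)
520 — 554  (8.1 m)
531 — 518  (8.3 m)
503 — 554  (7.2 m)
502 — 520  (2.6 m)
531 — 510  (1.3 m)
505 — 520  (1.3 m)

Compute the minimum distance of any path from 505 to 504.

Running Dijkstra from 505:
505: 0
554: 0.4  (via 505)
520: 1.3  (via 505)
503: 2.2  (via 520)
510: 3.6  (via 503)
502: 3.9  (via 520)
519: 4.6  (via 505)
531: 4.9  (via 510)
518: 5.9  (via 519)
504: 6.8  (via 554)
Shortest route: 505 → 554 → 504 = 6.8 m.

6.8 m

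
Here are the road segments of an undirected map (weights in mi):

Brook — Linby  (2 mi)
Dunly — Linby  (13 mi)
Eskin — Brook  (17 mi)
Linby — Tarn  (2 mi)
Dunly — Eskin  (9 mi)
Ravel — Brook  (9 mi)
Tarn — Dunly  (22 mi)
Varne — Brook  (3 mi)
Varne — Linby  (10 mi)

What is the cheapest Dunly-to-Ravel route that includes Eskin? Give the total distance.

35 mi

Shortest Dunly→Eskin: Dunly–Eskin = 9
Shortest Eskin→Ravel: Eskin–Brook–Ravel = 26
Total via Eskin: 9 + 26 = 35 mi.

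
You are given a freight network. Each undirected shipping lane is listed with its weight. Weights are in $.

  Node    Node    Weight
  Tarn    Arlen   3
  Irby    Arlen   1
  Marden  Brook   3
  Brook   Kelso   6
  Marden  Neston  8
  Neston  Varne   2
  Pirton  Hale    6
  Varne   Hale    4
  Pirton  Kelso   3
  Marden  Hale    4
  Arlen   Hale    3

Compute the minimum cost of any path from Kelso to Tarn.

Compare a few routes:
Kelso - Pirton - Hale - Arlen - Tarn: 3+6+3+3 = 15
Kelso - Brook - Marden - Hale - Arlen - Tarn: 6+3+4+3+3 = 19
Kelso - Brook - Marden - Neston - Varne - Hale - Arlen - Tarn: 6+3+8+2+4+3+3 = 29
Cheapest is Kelso - Pirton - Hale - Arlen - Tarn at $15.

$15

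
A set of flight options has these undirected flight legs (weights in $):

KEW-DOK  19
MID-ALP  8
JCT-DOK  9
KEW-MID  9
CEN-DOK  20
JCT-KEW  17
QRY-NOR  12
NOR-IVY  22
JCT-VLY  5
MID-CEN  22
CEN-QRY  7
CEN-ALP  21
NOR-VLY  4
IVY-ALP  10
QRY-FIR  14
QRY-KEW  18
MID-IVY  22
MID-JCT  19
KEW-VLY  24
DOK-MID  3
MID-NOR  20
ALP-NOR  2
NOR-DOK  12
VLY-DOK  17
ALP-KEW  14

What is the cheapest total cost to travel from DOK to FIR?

Running Dijkstra from DOK:
DOK: 0
MID: 3  (via DOK)
JCT: 9  (via DOK)
ALP: 11  (via MID)
NOR: 12  (via DOK)
KEW: 12  (via MID)
VLY: 14  (via JCT)
CEN: 20  (via DOK)
IVY: 21  (via ALP)
QRY: 24  (via NOR)
FIR: 38  (via QRY)
Shortest route: DOK–NOR–QRY–FIR = $38.

$38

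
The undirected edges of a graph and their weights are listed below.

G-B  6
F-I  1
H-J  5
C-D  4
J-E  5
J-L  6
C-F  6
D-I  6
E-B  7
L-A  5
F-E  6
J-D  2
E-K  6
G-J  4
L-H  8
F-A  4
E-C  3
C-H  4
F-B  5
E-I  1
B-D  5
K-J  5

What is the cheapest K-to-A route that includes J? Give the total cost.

16

Best K to J: K–J costing 5
Shortest J→A: J–L–A = 11
Total via J: 5 + 11 = 16.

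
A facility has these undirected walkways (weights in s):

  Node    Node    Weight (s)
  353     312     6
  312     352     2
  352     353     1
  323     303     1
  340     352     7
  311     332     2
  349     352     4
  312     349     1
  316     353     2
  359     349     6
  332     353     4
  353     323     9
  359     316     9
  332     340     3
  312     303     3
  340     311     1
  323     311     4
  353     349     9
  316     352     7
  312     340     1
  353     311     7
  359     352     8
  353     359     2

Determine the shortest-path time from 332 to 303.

Compare a few routes:
332–353–352–312–303: 4+1+2+3 = 10
332–340–312–303: 3+1+3 = 7
332–340–311–323–303: 3+1+4+1 = 9
Cheapest is 332–340–312–303 at 7 s.

7 s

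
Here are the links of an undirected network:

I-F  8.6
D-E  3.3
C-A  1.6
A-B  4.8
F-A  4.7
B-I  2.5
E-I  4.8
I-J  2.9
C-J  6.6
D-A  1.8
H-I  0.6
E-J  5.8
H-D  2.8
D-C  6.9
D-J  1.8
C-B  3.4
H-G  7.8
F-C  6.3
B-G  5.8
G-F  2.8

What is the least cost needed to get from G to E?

Settle nodes by increasing distance from G:
G: 0
F: 2.8  (via G)
B: 5.8  (via G)
A: 7.5  (via F)
H: 7.8  (via G)
I: 8.3  (via B)
C: 9.1  (via F)
D: 9.3  (via A)
J: 11.1  (via D)
E: 12.6  (via D)
Shortest route: G → F → A → D → E = 12.6.

12.6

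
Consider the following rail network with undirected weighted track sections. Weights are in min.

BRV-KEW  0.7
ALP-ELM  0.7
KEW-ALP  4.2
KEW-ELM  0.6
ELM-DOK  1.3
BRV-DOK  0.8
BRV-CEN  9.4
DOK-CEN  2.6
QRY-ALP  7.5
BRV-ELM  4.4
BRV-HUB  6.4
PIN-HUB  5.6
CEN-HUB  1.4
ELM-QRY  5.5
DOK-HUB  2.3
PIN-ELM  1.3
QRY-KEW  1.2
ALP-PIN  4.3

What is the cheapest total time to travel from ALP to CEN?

Enumerating some paths:
ALP - ELM - DOK - CEN: 0.7+1.3+2.6 = 4.6
ALP - ELM - KEW - BRV - DOK - CEN: 0.7+0.6+0.7+0.8+2.6 = 5.4
The minimum is 4.6 min via ALP - ELM - DOK - CEN.

4.6 min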